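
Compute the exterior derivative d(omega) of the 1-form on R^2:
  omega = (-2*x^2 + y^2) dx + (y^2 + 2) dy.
d(omega) = (-2*y) dx ∧ dy

For a 1-form omega = sum_i f_i dx_i, the exterior derivative is
  d(omega) = sum_{i < j} (∂f_j/∂x_i - ∂f_i/∂x_j) dx_i ∧ dx_j.
  coefficient of dx ∧ dy: ∂f_2/∂x - ∂f_1/∂y = ∂(y^2 + 2)/∂x - ∂(-2*x^2 + y^2)/∂y = -2*y
Assembling: d(omega) = (-2*y) dx ∧ dy.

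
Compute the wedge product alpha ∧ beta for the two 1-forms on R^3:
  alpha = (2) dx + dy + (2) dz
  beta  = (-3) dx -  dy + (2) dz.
alpha ∧ beta = (1) dx ∧ dy + (10) dx ∧ dz + (4) dy ∧ dz

Distribute the wedge, using dx_i ∧ dx_j = -dx_j ∧ dx_i and dx_i ∧ dx_i = 0. For each pair (i, j) with i < j, the coefficient of dx_i ∧ dx_j in alpha ∧ beta is (alpha_i * beta_j - alpha_j * beta_i). Collecting: alpha ∧ beta = (1) dx ∧ dy + (10) dx ∧ dz + (4) dy ∧ dz.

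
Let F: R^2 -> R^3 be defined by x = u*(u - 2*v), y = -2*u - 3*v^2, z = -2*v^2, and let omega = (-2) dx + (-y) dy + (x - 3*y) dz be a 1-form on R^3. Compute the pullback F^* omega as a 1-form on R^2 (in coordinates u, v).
F^* omega = (-8*u - 6*v^2 + 4*v) du + (-4*u^2*v + 8*u*v^2 - 36*u*v + 4*u - 54*v^3) dv

Using F^*(f dg) = (f ∘ F) d(g ∘ F), substitute each coordinate x_i by F_i(u, v) in f_i, and replace dx_i by d F_i = (∂F_i/∂u) du + (∂F_i/∂v) dv.
  For the x component: f_1(F) = -2; d F_1 = (2*u - 2*v) du + (-2*u) dv
  For the y component: f_2(F) = 2*u + 3*v^2; d F_2 = (-2) du + (-6*v) dv
  For the z component: f_3(F) = u^2 - 2*u*v + 6*u + 9*v^2; d F_3 = (0) du + (-4*v) dv
Combining and collecting du, dv coefficients:
  coeff of du: -8*u - 6*v^2 + 4*v
  coeff of dv: -4*u^2*v + 8*u*v^2 - 36*u*v + 4*u - 54*v^3
F^* omega = (-8*u - 6*v^2 + 4*v) du + (-4*u^2*v + 8*u*v^2 - 36*u*v + 4*u - 54*v^3) dv.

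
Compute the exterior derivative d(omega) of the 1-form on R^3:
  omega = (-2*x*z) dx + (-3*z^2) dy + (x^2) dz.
d(omega) = (4*x) dx ∧ dz + (6*z) dy ∧ dz

For a 1-form omega = sum_i f_i dx_i, the exterior derivative is
  d(omega) = sum_{i < j} (∂f_j/∂x_i - ∂f_i/∂x_j) dx_i ∧ dx_j.
  coefficient of dx ∧ dz: ∂f_3/∂x - ∂f_1/∂z = ∂(x^2)/∂x - ∂(-2*x*z)/∂z = 4*x
  coefficient of dy ∧ dz: ∂f_3/∂y - ∂f_2/∂z = ∂(x^2)/∂y - ∂(-3*z^2)/∂z = 6*z
Assembling: d(omega) = (4*x) dx ∧ dz + (6*z) dy ∧ dz.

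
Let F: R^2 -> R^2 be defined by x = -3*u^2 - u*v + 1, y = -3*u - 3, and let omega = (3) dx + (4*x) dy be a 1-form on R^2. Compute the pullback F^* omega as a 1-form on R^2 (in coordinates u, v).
F^* omega = (36*u^2 + 12*u*v - 18*u - 3*v - 12) du + (-3*u) dv

Using F^*(f dg) = (f ∘ F) d(g ∘ F), substitute each coordinate x_i by F_i(u, v) in f_i, and replace dx_i by d F_i = (∂F_i/∂u) du + (∂F_i/∂v) dv.
  For the x component: f_1(F) = 3; d F_1 = (-6*u - v) du + (-u) dv
  For the y component: f_2(F) = -12*u^2 - 4*u*v + 4; d F_2 = (-3) du + (0) dv
Combining and collecting du, dv coefficients:
  coeff of du: 36*u^2 + 12*u*v - 18*u - 3*v - 12
  coeff of dv: -3*u
F^* omega = (36*u^2 + 12*u*v - 18*u - 3*v - 12) du + (-3*u) dv.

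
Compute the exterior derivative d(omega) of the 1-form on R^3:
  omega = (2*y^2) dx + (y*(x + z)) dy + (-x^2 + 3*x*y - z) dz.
d(omega) = (-3*y) dx ∧ dy + (-2*x + 3*y) dx ∧ dz + (3*x - y) dy ∧ dz

For a 1-form omega = sum_i f_i dx_i, the exterior derivative is
  d(omega) = sum_{i < j} (∂f_j/∂x_i - ∂f_i/∂x_j) dx_i ∧ dx_j.
  coefficient of dx ∧ dy: ∂f_2/∂x - ∂f_1/∂y = ∂(y*(x + z))/∂x - ∂(2*y^2)/∂y = -3*y
  coefficient of dx ∧ dz: ∂f_3/∂x - ∂f_1/∂z = ∂(-x^2 + 3*x*y - z)/∂x - ∂(2*y^2)/∂z = -2*x + 3*y
  coefficient of dy ∧ dz: ∂f_3/∂y - ∂f_2/∂z = ∂(-x^2 + 3*x*y - z)/∂y - ∂(y*(x + z))/∂z = 3*x - y
Assembling: d(omega) = (-3*y) dx ∧ dy + (-2*x + 3*y) dx ∧ dz + (3*x - y) dy ∧ dz.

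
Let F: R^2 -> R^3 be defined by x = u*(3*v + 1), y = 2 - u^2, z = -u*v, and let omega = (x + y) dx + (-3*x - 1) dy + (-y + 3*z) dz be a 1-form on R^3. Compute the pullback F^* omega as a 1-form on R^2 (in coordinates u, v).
F^* omega = (14*u^2*v + 5*u^2 + 12*u*v^2 + 6*u*v + 3*u + 8*v + 2) du + (u*(-4*u^2 + 12*u*v + 3*u + 8)) dv

Using F^*(f dg) = (f ∘ F) d(g ∘ F), substitute each coordinate x_i by F_i(u, v) in f_i, and replace dx_i by d F_i = (∂F_i/∂u) du + (∂F_i/∂v) dv.
  For the x component: f_1(F) = -u^2 + 3*u*v + u + 2; d F_1 = (3*v + 1) du + (3*u) dv
  For the y component: f_2(F) = -9*u*v - 3*u - 1; d F_2 = (-2*u) du + (0) dv
  For the z component: f_3(F) = u^2 - 3*u*v - 2; d F_3 = (-v) du + (-u) dv
Combining and collecting du, dv coefficients:
  coeff of du: 14*u^2*v + 5*u^2 + 12*u*v^2 + 6*u*v + 3*u + 8*v + 2
  coeff of dv: u*(-4*u^2 + 12*u*v + 3*u + 8)
F^* omega = (14*u^2*v + 5*u^2 + 12*u*v^2 + 6*u*v + 3*u + 8*v + 2) du + (u*(-4*u^2 + 12*u*v + 3*u + 8)) dv.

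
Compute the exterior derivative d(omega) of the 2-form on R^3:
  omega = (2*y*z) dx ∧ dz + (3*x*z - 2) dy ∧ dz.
d(omega) = (z) dx ∧ dy ∧ dz

For a 2-form omega = sum_{i<j} g_{ij} dx_i ∧ dx_j, the exterior derivative is
  d(omega) = sum_{i<j} d(g_{ij}) ∧ dx_i ∧ dx_j = sum_{i<j, k} (∂g_{ij}/∂x_k) dx_k ∧ dx_i ∧ dx_j.
Expand each term, using dx_k ∧ dx_i ∧ dx_j = sgn(permutation) dx_{(a)} ∧ dx_{(b)} ∧ dx_{(c)} with (a < b < c) sorted:
  d(2*y*z) includes (∂/∂y)(2*y*z) dy = (2*z) dy, which multiplied by dx ∧ dz gives (-2*z) dx ∧ dy ∧ dz
  d(3*x*z - 2) includes (∂/∂x)(3*x*z - 2) dx = (3*z) dx, which multiplied by dy ∧ dz gives (3*z) dx ∧ dy ∧ dz
Collecting like 3-forms: d(omega) = (z) dx ∧ dy ∧ dz.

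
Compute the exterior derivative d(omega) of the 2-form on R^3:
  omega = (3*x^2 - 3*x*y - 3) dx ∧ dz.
d(omega) = (3*x) dx ∧ dy ∧ dz

For a 2-form omega = sum_{i<j} g_{ij} dx_i ∧ dx_j, the exterior derivative is
  d(omega) = sum_{i<j} d(g_{ij}) ∧ dx_i ∧ dx_j = sum_{i<j, k} (∂g_{ij}/∂x_k) dx_k ∧ dx_i ∧ dx_j.
Expand each term, using dx_k ∧ dx_i ∧ dx_j = sgn(permutation) dx_{(a)} ∧ dx_{(b)} ∧ dx_{(c)} with (a < b < c) sorted:
  d(3*x^2 - 3*x*y - 3) includes (∂/∂y)(3*x^2 - 3*x*y - 3) dy = (-3*x) dy, which multiplied by dx ∧ dz gives (3*x) dx ∧ dy ∧ dz
Collecting like 3-forms: d(omega) = (3*x) dx ∧ dy ∧ dz.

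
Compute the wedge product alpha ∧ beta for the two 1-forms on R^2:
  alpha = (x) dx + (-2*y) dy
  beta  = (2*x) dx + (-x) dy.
alpha ∧ beta = (x*(-x + 4*y)) dx ∧ dy

Distribute the wedge, using dx_i ∧ dx_j = -dx_j ∧ dx_i and dx_i ∧ dx_i = 0. For each pair (i, j) with i < j, the coefficient of dx_i ∧ dx_j in alpha ∧ beta is (alpha_i * beta_j - alpha_j * beta_i). Collecting: alpha ∧ beta = (x*(-x + 4*y)) dx ∧ dy.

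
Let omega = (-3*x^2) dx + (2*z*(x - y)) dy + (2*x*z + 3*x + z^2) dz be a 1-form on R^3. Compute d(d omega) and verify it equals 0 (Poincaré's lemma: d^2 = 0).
d(d omega) = 0

Step 1: d omega = sum_{i<j} (∂f_j/∂x_i - ∂f_i/∂x_j) dx_i ∧ dx_j:
  coeff of dx ∧ dy: 2*z
  coeff of dx ∧ dz: 2*z + 3
  coeff of dy ∧ dz: -2*x + 2*y
Step 2: Apply d again to each 2-form coefficient. The only possible 3-form in R^3 is dx ∧ dy ∧ dz, with coefficient
  ∂(coeff of dy∧dz)/∂x - ∂(coeff of dx∧dz)/∂y + ∂(coeff of dx∧dy)/∂z
  = ∂/∂x (-2*x + 2*y) - ∂/∂y (2*z + 3) + ∂/∂z (2*z).
Each of these terms simplifies to sums of mixed partials that cancel in pairs. The result is 0 (by equality of mixed partials for smooth functions — Schwarz / Clairaut).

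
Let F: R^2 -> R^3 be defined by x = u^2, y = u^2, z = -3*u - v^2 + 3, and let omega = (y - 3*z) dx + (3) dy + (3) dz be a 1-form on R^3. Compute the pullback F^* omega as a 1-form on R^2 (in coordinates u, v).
F^* omega = (2*u^3 + 18*u^2 + 6*u*v^2 - 12*u - 9) du + (-6*v) dv

Using F^*(f dg) = (f ∘ F) d(g ∘ F), substitute each coordinate x_i by F_i(u, v) in f_i, and replace dx_i by d F_i = (∂F_i/∂u) du + (∂F_i/∂v) dv.
  For the x component: f_1(F) = u^2 + 9*u + 3*v^2 - 9; d F_1 = (2*u) du + (0) dv
  For the y component: f_2(F) = 3; d F_2 = (2*u) du + (0) dv
  For the z component: f_3(F) = 3; d F_3 = (-3) du + (-2*v) dv
Combining and collecting du, dv coefficients:
  coeff of du: 2*u^3 + 18*u^2 + 6*u*v^2 - 12*u - 9
  coeff of dv: -6*v
F^* omega = (2*u^3 + 18*u^2 + 6*u*v^2 - 12*u - 9) du + (-6*v) dv.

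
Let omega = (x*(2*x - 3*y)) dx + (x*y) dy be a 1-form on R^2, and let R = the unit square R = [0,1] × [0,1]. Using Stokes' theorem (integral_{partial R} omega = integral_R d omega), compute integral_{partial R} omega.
integral_(partial R) omega = 2

Stokes: integral_partial_R omega = integral_R d omega with d omega = (∂Q/∂x - ∂P/∂y) dx ∧ dy.
  ∂Q/∂x = y
  ∂P/∂y = -3*x
  integrand = ∂Q/∂x - ∂P/∂y = 3*x + y.
Integrating over R: integral_0^1 integral_0^1 (3*x + y) dx dy = 2.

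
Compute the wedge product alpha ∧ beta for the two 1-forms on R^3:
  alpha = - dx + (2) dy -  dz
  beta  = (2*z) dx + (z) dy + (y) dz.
alpha ∧ beta = (-5*z) dx ∧ dy + (-y + 2*z) dx ∧ dz + (2*y + z) dy ∧ dz

Distribute the wedge, using dx_i ∧ dx_j = -dx_j ∧ dx_i and dx_i ∧ dx_i = 0. For each pair (i, j) with i < j, the coefficient of dx_i ∧ dx_j in alpha ∧ beta is (alpha_i * beta_j - alpha_j * beta_i). Collecting: alpha ∧ beta = (-5*z) dx ∧ dy + (-y + 2*z) dx ∧ dz + (2*y + z) dy ∧ dz.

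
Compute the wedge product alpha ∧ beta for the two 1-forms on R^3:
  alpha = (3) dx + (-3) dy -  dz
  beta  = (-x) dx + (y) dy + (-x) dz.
alpha ∧ beta = (-3*x + 3*y) dx ∧ dy + (-4*x) dx ∧ dz + (3*x + y) dy ∧ dz

Distribute the wedge, using dx_i ∧ dx_j = -dx_j ∧ dx_i and dx_i ∧ dx_i = 0. For each pair (i, j) with i < j, the coefficient of dx_i ∧ dx_j in alpha ∧ beta is (alpha_i * beta_j - alpha_j * beta_i). Collecting: alpha ∧ beta = (-3*x + 3*y) dx ∧ dy + (-4*x) dx ∧ dz + (3*x + y) dy ∧ dz.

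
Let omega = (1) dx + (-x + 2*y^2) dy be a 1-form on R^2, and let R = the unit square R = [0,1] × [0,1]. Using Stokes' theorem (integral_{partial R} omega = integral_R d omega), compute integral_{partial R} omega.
integral_(partial R) omega = -1

Stokes: integral_partial_R omega = integral_R d omega with d omega = (∂Q/∂x - ∂P/∂y) dx ∧ dy.
  ∂Q/∂x = -1
  ∂P/∂y = 0
  integrand = ∂Q/∂x - ∂P/∂y = -1.
Integrating over R: integral_0^1 integral_0^1 (-1) dx dy = -1.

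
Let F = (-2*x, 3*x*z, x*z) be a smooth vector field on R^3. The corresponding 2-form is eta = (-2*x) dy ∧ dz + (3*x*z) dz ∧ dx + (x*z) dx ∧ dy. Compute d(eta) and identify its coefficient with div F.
d(eta) = (x - 2) dx ∧ dy ∧ dz; div F = x - 2

For a 2-form in R^3 of the form above, applying d gives a 3-form with coefficient ∂P/∂x + ∂Q/∂y + ∂R/∂z:
  ∂P/∂x = -2
  ∂Q/∂y = 0
  ∂R/∂z = x
Sum = x - 2, which is exactly div F.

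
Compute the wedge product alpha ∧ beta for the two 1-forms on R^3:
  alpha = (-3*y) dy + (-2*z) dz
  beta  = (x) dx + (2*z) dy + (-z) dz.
alpha ∧ beta = (3*x*y) dx ∧ dy + (z*(3*y + 4*z)) dy ∧ dz + (2*x*z) dx ∧ dz

Distribute the wedge, using dx_i ∧ dx_j = -dx_j ∧ dx_i and dx_i ∧ dx_i = 0. For each pair (i, j) with i < j, the coefficient of dx_i ∧ dx_j in alpha ∧ beta is (alpha_i * beta_j - alpha_j * beta_i). Collecting: alpha ∧ beta = (3*x*y) dx ∧ dy + (z*(3*y + 4*z)) dy ∧ dz + (2*x*z) dx ∧ dz.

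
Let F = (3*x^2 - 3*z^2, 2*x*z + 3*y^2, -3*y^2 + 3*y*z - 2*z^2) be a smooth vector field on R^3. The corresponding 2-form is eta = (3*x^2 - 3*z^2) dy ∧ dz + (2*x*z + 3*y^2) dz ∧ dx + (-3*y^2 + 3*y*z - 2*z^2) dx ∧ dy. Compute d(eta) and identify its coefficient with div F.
d(eta) = (6*x + 9*y - 4*z) dx ∧ dy ∧ dz; div F = 6*x + 9*y - 4*z

For a 2-form in R^3 of the form above, applying d gives a 3-form with coefficient ∂P/∂x + ∂Q/∂y + ∂R/∂z:
  ∂P/∂x = 6*x
  ∂Q/∂y = 6*y
  ∂R/∂z = 3*y - 4*z
Sum = 6*x + 9*y - 4*z, which is exactly div F.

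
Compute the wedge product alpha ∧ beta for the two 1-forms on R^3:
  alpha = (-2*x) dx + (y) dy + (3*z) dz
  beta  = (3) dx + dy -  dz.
alpha ∧ beta = (-2*x - 3*y) dx ∧ dy + (2*x - 9*z) dx ∧ dz + (-y - 3*z) dy ∧ dz

Distribute the wedge, using dx_i ∧ dx_j = -dx_j ∧ dx_i and dx_i ∧ dx_i = 0. For each pair (i, j) with i < j, the coefficient of dx_i ∧ dx_j in alpha ∧ beta is (alpha_i * beta_j - alpha_j * beta_i). Collecting: alpha ∧ beta = (-2*x - 3*y) dx ∧ dy + (2*x - 9*z) dx ∧ dz + (-y - 3*z) dy ∧ dz.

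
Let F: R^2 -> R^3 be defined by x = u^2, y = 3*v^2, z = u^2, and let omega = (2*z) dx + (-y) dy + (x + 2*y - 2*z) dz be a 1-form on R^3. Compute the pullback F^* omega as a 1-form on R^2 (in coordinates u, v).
F^* omega = (2*u*(u^2 + 6*v^2)) du + (-18*v^3) dv

Using F^*(f dg) = (f ∘ F) d(g ∘ F), substitute each coordinate x_i by F_i(u, v) in f_i, and replace dx_i by d F_i = (∂F_i/∂u) du + (∂F_i/∂v) dv.
  For the x component: f_1(F) = 2*u^2; d F_1 = (2*u) du + (0) dv
  For the y component: f_2(F) = -3*v^2; d F_2 = (0) du + (6*v) dv
  For the z component: f_3(F) = -u^2 + 6*v^2; d F_3 = (2*u) du + (0) dv
Combining and collecting du, dv coefficients:
  coeff of du: 2*u*(u^2 + 6*v^2)
  coeff of dv: -18*v^3
F^* omega = (2*u*(u^2 + 6*v^2)) du + (-18*v^3) dv.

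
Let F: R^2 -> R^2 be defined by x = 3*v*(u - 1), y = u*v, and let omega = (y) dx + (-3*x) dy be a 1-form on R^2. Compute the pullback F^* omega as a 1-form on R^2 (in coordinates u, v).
F^* omega = (v^2*(9 - 6*u)) du + (6*u*v*(1 - u)) dv

Using F^*(f dg) = (f ∘ F) d(g ∘ F), substitute each coordinate x_i by F_i(u, v) in f_i, and replace dx_i by d F_i = (∂F_i/∂u) du + (∂F_i/∂v) dv.
  For the x component: f_1(F) = u*v; d F_1 = (3*v) du + (3*u - 3) dv
  For the y component: f_2(F) = 9*v*(1 - u); d F_2 = (v) du + (u) dv
Combining and collecting du, dv coefficients:
  coeff of du: v^2*(9 - 6*u)
  coeff of dv: 6*u*v*(1 - u)
F^* omega = (v^2*(9 - 6*u)) du + (6*u*v*(1 - u)) dv.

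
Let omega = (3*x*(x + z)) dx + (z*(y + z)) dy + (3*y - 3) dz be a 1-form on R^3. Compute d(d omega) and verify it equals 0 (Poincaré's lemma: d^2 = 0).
d(d omega) = 0

Step 1: d omega = sum_{i<j} (∂f_j/∂x_i - ∂f_i/∂x_j) dx_i ∧ dx_j:
  coeff of dx ∧ dy: 0
  coeff of dx ∧ dz: -3*x
  coeff of dy ∧ dz: -y - 2*z + 3
Step 2: Apply d again to each 2-form coefficient. The only possible 3-form in R^3 is dx ∧ dy ∧ dz, with coefficient
  ∂(coeff of dy∧dz)/∂x - ∂(coeff of dx∧dz)/∂y + ∂(coeff of dx∧dy)/∂z
  = ∂/∂x (-y - 2*z + 3) - ∂/∂y (-3*x) + ∂/∂z (0).
Each of these terms simplifies to sums of mixed partials that cancel in pairs. The result is 0 (by equality of mixed partials for smooth functions — Schwarz / Clairaut).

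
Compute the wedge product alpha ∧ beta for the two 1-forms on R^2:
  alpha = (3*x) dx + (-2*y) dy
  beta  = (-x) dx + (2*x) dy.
alpha ∧ beta = (2*x*(3*x - y)) dx ∧ dy

Distribute the wedge, using dx_i ∧ dx_j = -dx_j ∧ dx_i and dx_i ∧ dx_i = 0. For each pair (i, j) with i < j, the coefficient of dx_i ∧ dx_j in alpha ∧ beta is (alpha_i * beta_j - alpha_j * beta_i). Collecting: alpha ∧ beta = (2*x*(3*x - y)) dx ∧ dy.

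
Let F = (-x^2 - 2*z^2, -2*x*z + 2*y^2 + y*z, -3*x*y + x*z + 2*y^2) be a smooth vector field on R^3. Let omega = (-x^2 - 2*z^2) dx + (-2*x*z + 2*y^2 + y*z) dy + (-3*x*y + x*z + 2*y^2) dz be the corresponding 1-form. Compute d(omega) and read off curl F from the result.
d(omega) = (-x + 3*y) dy ∧ dz + (3*y - 5*z) dz ∧ dx + (-2*z) dx ∧ dy; curl F = (-x + 3*y, 3*y - 5*z, -2*z)

d omega = sum_{i<j} (∂f_j/∂x_i - ∂f_i/∂x_j) dx_i ∧ dx_j. Under the identification (dy ∧ dz, dz ∧ dx, dx ∧ dy) ↔ (e_x, e_y, e_z), the coefficients are exactly the components of curl F. Compute:
  ∂R/∂y - ∂Q/∂z = (-3*x + 4*y) - (-2*x + y) = -x + 3*y
  ∂P/∂z - ∂R/∂x = (-4*z) - (-3*y + z) = 3*y - 5*z
  ∂Q/∂x - ∂P/∂y = (-2*z) - (0) = -2*z.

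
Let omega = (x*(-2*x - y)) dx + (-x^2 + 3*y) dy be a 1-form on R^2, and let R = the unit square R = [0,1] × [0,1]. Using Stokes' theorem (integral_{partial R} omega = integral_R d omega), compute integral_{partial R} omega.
integral_(partial R) omega = -1/2

Stokes: integral_partial_R omega = integral_R d omega with d omega = (∂Q/∂x - ∂P/∂y) dx ∧ dy.
  ∂Q/∂x = -2*x
  ∂P/∂y = -x
  integrand = ∂Q/∂x - ∂P/∂y = -x.
Integrating over R: integral_0^1 integral_0^1 (-x) dx dy = -1/2.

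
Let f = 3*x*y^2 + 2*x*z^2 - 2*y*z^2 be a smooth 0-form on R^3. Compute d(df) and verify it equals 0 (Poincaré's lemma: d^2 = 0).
d(df) = 0

Step 1: df = sum_i (∂f/∂x_i) dx_i = (3*y^2 + 2*z^2) dx + (6*x*y - 2*z^2) dy + (4*z*(x - y)) dz.
Step 2: Apply d again. Using the 1-form formula, the coefficient of dx ∧ dy in d(df) is ∂^2 f/∂x ∂y - ∂^2 f/∂y ∂x = (6*y) - (6*y) = 0 (equality of mixed partials for smooth f).
Similarly for dx ∧ dz and dy ∧ dz — all coefficients vanish. So d(df) = 0.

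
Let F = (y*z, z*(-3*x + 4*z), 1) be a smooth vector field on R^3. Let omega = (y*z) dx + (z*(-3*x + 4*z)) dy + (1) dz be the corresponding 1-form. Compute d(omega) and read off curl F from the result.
d(omega) = (3*x - 8*z) dy ∧ dz + (y) dz ∧ dx + (-4*z) dx ∧ dy; curl F = (3*x - 8*z, y, -4*z)

d omega = sum_{i<j} (∂f_j/∂x_i - ∂f_i/∂x_j) dx_i ∧ dx_j. Under the identification (dy ∧ dz, dz ∧ dx, dx ∧ dy) ↔ (e_x, e_y, e_z), the coefficients are exactly the components of curl F. Compute:
  ∂R/∂y - ∂Q/∂z = (0) - (-3*x + 8*z) = 3*x - 8*z
  ∂P/∂z - ∂R/∂x = (y) - (0) = y
  ∂Q/∂x - ∂P/∂y = (-3*z) - (z) = -4*z.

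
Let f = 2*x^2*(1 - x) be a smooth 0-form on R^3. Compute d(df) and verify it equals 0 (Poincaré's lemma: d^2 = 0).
d(df) = 0

Step 1: df = sum_i (∂f/∂x_i) dx_i = (2*x*(2 - 3*x)) dx + (0) dy + (0) dz.
Step 2: Apply d again. Using the 1-form formula, the coefficient of dx ∧ dy in d(df) is ∂^2 f/∂x ∂y - ∂^2 f/∂y ∂x = (0) - (0) = 0 (equality of mixed partials for smooth f).
Similarly for dx ∧ dz and dy ∧ dz — all coefficients vanish. So d(df) = 0.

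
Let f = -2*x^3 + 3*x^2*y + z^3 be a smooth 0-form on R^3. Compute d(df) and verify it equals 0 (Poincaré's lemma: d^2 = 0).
d(df) = 0

Step 1: df = sum_i (∂f/∂x_i) dx_i = (6*x*(-x + y)) dx + (3*x^2) dy + (3*z^2) dz.
Step 2: Apply d again. Using the 1-form formula, the coefficient of dx ∧ dy in d(df) is ∂^2 f/∂x ∂y - ∂^2 f/∂y ∂x = (6*x) - (6*x) = 0 (equality of mixed partials for smooth f).
Similarly for dx ∧ dz and dy ∧ dz — all coefficients vanish. So d(df) = 0.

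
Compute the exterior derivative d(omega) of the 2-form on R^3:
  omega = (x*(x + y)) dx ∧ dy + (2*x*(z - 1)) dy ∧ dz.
d(omega) = (2*z - 2) dx ∧ dy ∧ dz

For a 2-form omega = sum_{i<j} g_{ij} dx_i ∧ dx_j, the exterior derivative is
  d(omega) = sum_{i<j} d(g_{ij}) ∧ dx_i ∧ dx_j = sum_{i<j, k} (∂g_{ij}/∂x_k) dx_k ∧ dx_i ∧ dx_j.
Expand each term, using dx_k ∧ dx_i ∧ dx_j = sgn(permutation) dx_{(a)} ∧ dx_{(b)} ∧ dx_{(c)} with (a < b < c) sorted:
  d(2*x*(z - 1)) includes (∂/∂x)(2*x*(z - 1)) dx = (2*z - 2) dx, which multiplied by dy ∧ dz gives (2*z - 2) dx ∧ dy ∧ dz
Collecting like 3-forms: d(omega) = (2*z - 2) dx ∧ dy ∧ dz.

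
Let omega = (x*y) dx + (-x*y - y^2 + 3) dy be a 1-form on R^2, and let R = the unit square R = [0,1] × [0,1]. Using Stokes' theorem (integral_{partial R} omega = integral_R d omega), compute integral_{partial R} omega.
integral_(partial R) omega = -1

Stokes: integral_partial_R omega = integral_R d omega with d omega = (∂Q/∂x - ∂P/∂y) dx ∧ dy.
  ∂Q/∂x = -y
  ∂P/∂y = x
  integrand = ∂Q/∂x - ∂P/∂y = -x - y.
Integrating over R: integral_0^1 integral_0^1 (-x - y) dx dy = -1.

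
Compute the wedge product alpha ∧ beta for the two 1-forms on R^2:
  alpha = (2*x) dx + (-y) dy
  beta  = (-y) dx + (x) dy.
alpha ∧ beta = (2*x^2 - y^2) dx ∧ dy

Distribute the wedge, using dx_i ∧ dx_j = -dx_j ∧ dx_i and dx_i ∧ dx_i = 0. For each pair (i, j) with i < j, the coefficient of dx_i ∧ dx_j in alpha ∧ beta is (alpha_i * beta_j - alpha_j * beta_i). Collecting: alpha ∧ beta = (2*x^2 - y^2) dx ∧ dy.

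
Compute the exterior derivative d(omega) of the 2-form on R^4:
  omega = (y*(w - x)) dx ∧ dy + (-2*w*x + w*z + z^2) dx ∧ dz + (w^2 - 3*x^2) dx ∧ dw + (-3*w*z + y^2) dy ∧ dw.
d(omega) = (y) dx ∧ dy ∧ dw + (-2*x + z) dx ∧ dz ∧ dw + (3*w) dy ∧ dz ∧ dw

For a 2-form omega = sum_{i<j} g_{ij} dx_i ∧ dx_j, the exterior derivative is
  d(omega) = sum_{i<j} d(g_{ij}) ∧ dx_i ∧ dx_j = sum_{i<j, k} (∂g_{ij}/∂x_k) dx_k ∧ dx_i ∧ dx_j.
Expand each term, using dx_k ∧ dx_i ∧ dx_j = sgn(permutation) dx_{(a)} ∧ dx_{(b)} ∧ dx_{(c)} with (a < b < c) sorted:
  d(y*(w - x)) includes (∂/∂w)(y*(w - x)) dw = (y) dw, which multiplied by dx ∧ dy gives (y) dx ∧ dy ∧ dw
  d(-2*w*x + w*z + z^2) includes (∂/∂w)(-2*w*x + w*z + z^2) dw = (-2*x + z) dw, which multiplied by dx ∧ dz gives (-2*x + z) dx ∧ dz ∧ dw
  d(-3*w*z + y^2) includes (∂/∂z)(-3*w*z + y^2) dz = (-3*w) dz, which multiplied by dy ∧ dw gives (3*w) dy ∧ dz ∧ dw
Collecting like 3-forms: d(omega) = (y) dx ∧ dy ∧ dw + (-2*x + z) dx ∧ dz ∧ dw + (3*w) dy ∧ dz ∧ dw.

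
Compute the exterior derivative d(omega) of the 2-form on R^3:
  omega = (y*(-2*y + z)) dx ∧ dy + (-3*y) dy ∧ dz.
d(omega) = (y) dx ∧ dy ∧ dz

For a 2-form omega = sum_{i<j} g_{ij} dx_i ∧ dx_j, the exterior derivative is
  d(omega) = sum_{i<j} d(g_{ij}) ∧ dx_i ∧ dx_j = sum_{i<j, k} (∂g_{ij}/∂x_k) dx_k ∧ dx_i ∧ dx_j.
Expand each term, using dx_k ∧ dx_i ∧ dx_j = sgn(permutation) dx_{(a)} ∧ dx_{(b)} ∧ dx_{(c)} with (a < b < c) sorted:
  d(y*(-2*y + z)) includes (∂/∂z)(y*(-2*y + z)) dz = (y) dz, which multiplied by dx ∧ dy gives (y) dx ∧ dy ∧ dz
Collecting like 3-forms: d(omega) = (y) dx ∧ dy ∧ dz.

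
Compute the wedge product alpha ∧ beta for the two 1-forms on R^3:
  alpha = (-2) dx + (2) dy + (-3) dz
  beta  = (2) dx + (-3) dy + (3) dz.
alpha ∧ beta = (2) dx ∧ dy + (-3) dy ∧ dz

Distribute the wedge, using dx_i ∧ dx_j = -dx_j ∧ dx_i and dx_i ∧ dx_i = 0. For each pair (i, j) with i < j, the coefficient of dx_i ∧ dx_j in alpha ∧ beta is (alpha_i * beta_j - alpha_j * beta_i). Collecting: alpha ∧ beta = (2) dx ∧ dy + (-3) dy ∧ dz.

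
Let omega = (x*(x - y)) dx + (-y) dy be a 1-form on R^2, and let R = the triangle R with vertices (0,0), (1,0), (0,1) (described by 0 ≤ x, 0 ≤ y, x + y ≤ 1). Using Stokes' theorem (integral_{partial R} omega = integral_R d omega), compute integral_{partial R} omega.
integral_(partial R) omega = 1/6

Stokes: integral_partial_R omega = integral_R d omega with d omega = (∂Q/∂x - ∂P/∂y) dx ∧ dy.
  ∂Q/∂x = 0
  ∂P/∂y = -x
  integrand = ∂Q/∂x - ∂P/∂y = x.
Integrating over R: integral_0^1 integral_0^{1-x} (x) dy dx = 1/6.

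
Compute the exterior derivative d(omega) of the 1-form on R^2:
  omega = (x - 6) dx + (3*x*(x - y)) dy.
d(omega) = (6*x - 3*y) dx ∧ dy

For a 1-form omega = sum_i f_i dx_i, the exterior derivative is
  d(omega) = sum_{i < j} (∂f_j/∂x_i - ∂f_i/∂x_j) dx_i ∧ dx_j.
  coefficient of dx ∧ dy: ∂f_2/∂x - ∂f_1/∂y = ∂(3*x*(x - y))/∂x - ∂(x - 6)/∂y = 6*x - 3*y
Assembling: d(omega) = (6*x - 3*y) dx ∧ dy.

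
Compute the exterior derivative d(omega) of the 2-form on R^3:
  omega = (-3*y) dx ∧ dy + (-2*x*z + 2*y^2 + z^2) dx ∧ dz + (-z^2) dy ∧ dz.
d(omega) = (-4*y) dx ∧ dy ∧ dz

For a 2-form omega = sum_{i<j} g_{ij} dx_i ∧ dx_j, the exterior derivative is
  d(omega) = sum_{i<j} d(g_{ij}) ∧ dx_i ∧ dx_j = sum_{i<j, k} (∂g_{ij}/∂x_k) dx_k ∧ dx_i ∧ dx_j.
Expand each term, using dx_k ∧ dx_i ∧ dx_j = sgn(permutation) dx_{(a)} ∧ dx_{(b)} ∧ dx_{(c)} with (a < b < c) sorted:
  d(-2*x*z + 2*y^2 + z^2) includes (∂/∂y)(-2*x*z + 2*y^2 + z^2) dy = (4*y) dy, which multiplied by dx ∧ dz gives (-4*y) dx ∧ dy ∧ dz
Collecting like 3-forms: d(omega) = (-4*y) dx ∧ dy ∧ dz.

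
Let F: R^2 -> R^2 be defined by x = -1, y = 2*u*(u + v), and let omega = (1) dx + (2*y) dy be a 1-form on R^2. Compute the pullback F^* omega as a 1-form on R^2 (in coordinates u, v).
F^* omega = (8*u*(2*u^2 + 3*u*v + v^2)) du + (8*u^2*(u + v)) dv

Using F^*(f dg) = (f ∘ F) d(g ∘ F), substitute each coordinate x_i by F_i(u, v) in f_i, and replace dx_i by d F_i = (∂F_i/∂u) du + (∂F_i/∂v) dv.
  For the x component: f_1(F) = 1; d F_1 = (0) du + (0) dv
  For the y component: f_2(F) = 4*u*(u + v); d F_2 = (4*u + 2*v) du + (2*u) dv
Combining and collecting du, dv coefficients:
  coeff of du: 8*u*(2*u^2 + 3*u*v + v^2)
  coeff of dv: 8*u^2*(u + v)
F^* omega = (8*u*(2*u^2 + 3*u*v + v^2)) du + (8*u^2*(u + v)) dv.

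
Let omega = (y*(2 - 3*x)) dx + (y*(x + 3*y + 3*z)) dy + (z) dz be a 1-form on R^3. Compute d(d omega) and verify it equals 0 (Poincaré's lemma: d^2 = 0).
d(d omega) = 0

Step 1: d omega = sum_{i<j} (∂f_j/∂x_i - ∂f_i/∂x_j) dx_i ∧ dx_j:
  coeff of dx ∧ dy: 3*x + y - 2
  coeff of dx ∧ dz: 0
  coeff of dy ∧ dz: -3*y
Step 2: Apply d again to each 2-form coefficient. The only possible 3-form in R^3 is dx ∧ dy ∧ dz, with coefficient
  ∂(coeff of dy∧dz)/∂x - ∂(coeff of dx∧dz)/∂y + ∂(coeff of dx∧dy)/∂z
  = ∂/∂x (-3*y) - ∂/∂y (0) + ∂/∂z (3*x + y - 2).
Each of these terms simplifies to sums of mixed partials that cancel in pairs. The result is 0 (by equality of mixed partials for smooth functions — Schwarz / Clairaut).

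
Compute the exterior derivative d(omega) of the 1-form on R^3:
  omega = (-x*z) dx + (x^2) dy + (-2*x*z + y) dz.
d(omega) = (2*x) dx ∧ dy + (x - 2*z) dx ∧ dz + (1) dy ∧ dz

For a 1-form omega = sum_i f_i dx_i, the exterior derivative is
  d(omega) = sum_{i < j} (∂f_j/∂x_i - ∂f_i/∂x_j) dx_i ∧ dx_j.
  coefficient of dx ∧ dy: ∂f_2/∂x - ∂f_1/∂y = ∂(x^2)/∂x - ∂(-x*z)/∂y = 2*x
  coefficient of dx ∧ dz: ∂f_3/∂x - ∂f_1/∂z = ∂(-2*x*z + y)/∂x - ∂(-x*z)/∂z = x - 2*z
  coefficient of dy ∧ dz: ∂f_3/∂y - ∂f_2/∂z = ∂(-2*x*z + y)/∂y - ∂(x^2)/∂z = 1
Assembling: d(omega) = (2*x) dx ∧ dy + (x - 2*z) dx ∧ dz + (1) dy ∧ dz.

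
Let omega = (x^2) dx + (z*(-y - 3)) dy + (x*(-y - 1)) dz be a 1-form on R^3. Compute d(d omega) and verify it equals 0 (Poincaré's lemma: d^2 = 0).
d(d omega) = 0

Step 1: d omega = sum_{i<j} (∂f_j/∂x_i - ∂f_i/∂x_j) dx_i ∧ dx_j:
  coeff of dx ∧ dy: 0
  coeff of dx ∧ dz: -y - 1
  coeff of dy ∧ dz: -x + y + 3
Step 2: Apply d again to each 2-form coefficient. The only possible 3-form in R^3 is dx ∧ dy ∧ dz, with coefficient
  ∂(coeff of dy∧dz)/∂x - ∂(coeff of dx∧dz)/∂y + ∂(coeff of dx∧dy)/∂z
  = ∂/∂x (-x + y + 3) - ∂/∂y (-y - 1) + ∂/∂z (0).
Each of these terms simplifies to sums of mixed partials that cancel in pairs. The result is 0 (by equality of mixed partials for smooth functions — Schwarz / Clairaut).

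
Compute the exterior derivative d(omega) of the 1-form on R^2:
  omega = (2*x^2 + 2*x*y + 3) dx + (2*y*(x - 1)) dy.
d(omega) = (-2*x + 2*y) dx ∧ dy

For a 1-form omega = sum_i f_i dx_i, the exterior derivative is
  d(omega) = sum_{i < j} (∂f_j/∂x_i - ∂f_i/∂x_j) dx_i ∧ dx_j.
  coefficient of dx ∧ dy: ∂f_2/∂x - ∂f_1/∂y = ∂(2*y*(x - 1))/∂x - ∂(2*x^2 + 2*x*y + 3)/∂y = -2*x + 2*y
Assembling: d(omega) = (-2*x + 2*y) dx ∧ dy.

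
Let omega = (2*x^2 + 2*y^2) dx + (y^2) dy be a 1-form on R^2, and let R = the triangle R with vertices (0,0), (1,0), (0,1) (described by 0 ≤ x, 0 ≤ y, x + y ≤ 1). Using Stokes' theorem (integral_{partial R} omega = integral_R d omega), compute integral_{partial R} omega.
integral_(partial R) omega = -2/3

Stokes: integral_partial_R omega = integral_R d omega with d omega = (∂Q/∂x - ∂P/∂y) dx ∧ dy.
  ∂Q/∂x = 0
  ∂P/∂y = 4*y
  integrand = ∂Q/∂x - ∂P/∂y = -4*y.
Integrating over R: integral_0^1 integral_0^{1-x} (-4*y) dy dx = -2/3.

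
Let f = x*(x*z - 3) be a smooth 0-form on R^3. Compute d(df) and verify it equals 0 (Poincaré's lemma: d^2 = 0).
d(df) = 0

Step 1: df = sum_i (∂f/∂x_i) dx_i = (2*x*z - 3) dx + (0) dy + (x^2) dz.
Step 2: Apply d again. Using the 1-form formula, the coefficient of dx ∧ dy in d(df) is ∂^2 f/∂x ∂y - ∂^2 f/∂y ∂x = (0) - (0) = 0 (equality of mixed partials for smooth f).
Similarly for dx ∧ dz and dy ∧ dz — all coefficients vanish. So d(df) = 0.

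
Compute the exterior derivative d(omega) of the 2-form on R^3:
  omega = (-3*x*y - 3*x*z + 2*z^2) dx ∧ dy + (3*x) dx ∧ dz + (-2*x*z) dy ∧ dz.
d(omega) = (-3*x + 2*z) dx ∧ dy ∧ dz

For a 2-form omega = sum_{i<j} g_{ij} dx_i ∧ dx_j, the exterior derivative is
  d(omega) = sum_{i<j} d(g_{ij}) ∧ dx_i ∧ dx_j = sum_{i<j, k} (∂g_{ij}/∂x_k) dx_k ∧ dx_i ∧ dx_j.
Expand each term, using dx_k ∧ dx_i ∧ dx_j = sgn(permutation) dx_{(a)} ∧ dx_{(b)} ∧ dx_{(c)} with (a < b < c) sorted:
  d(-3*x*y - 3*x*z + 2*z^2) includes (∂/∂z)(-3*x*y - 3*x*z + 2*z^2) dz = (-3*x + 4*z) dz, which multiplied by dx ∧ dy gives (-3*x + 4*z) dx ∧ dy ∧ dz
  d(-2*x*z) includes (∂/∂x)(-2*x*z) dx = (-2*z) dx, which multiplied by dy ∧ dz gives (-2*z) dx ∧ dy ∧ dz
Collecting like 3-forms: d(omega) = (-3*x + 2*z) dx ∧ dy ∧ dz.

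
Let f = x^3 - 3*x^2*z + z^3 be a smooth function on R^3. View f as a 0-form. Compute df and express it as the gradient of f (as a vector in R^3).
df = (3*x*(x - 2*z)) dx + (0) dy + (-3*x^2 + 3*z^2) dz; grad f = (3*x*(x - 2*z), 0, -3*x^2 + 3*z^2)

For a 0-form f, d f = (∂f/∂x) dx + (∂f/∂y) dy + (∂f/∂z) dz. The components of the vector representation are exactly the entries of grad f in Cartesian coordinates:
  ∂f/∂x = 3*x*(x - 2*z)
  ∂f/∂y = 0
  ∂f/∂z = -3*x^2 + 3*z^2.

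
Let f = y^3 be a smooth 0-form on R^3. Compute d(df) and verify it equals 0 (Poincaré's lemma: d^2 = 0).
d(df) = 0

Step 1: df = sum_i (∂f/∂x_i) dx_i = (0) dx + (3*y^2) dy + (0) dz.
Step 2: Apply d again. Using the 1-form formula, the coefficient of dx ∧ dy in d(df) is ∂^2 f/∂x ∂y - ∂^2 f/∂y ∂x = (0) - (0) = 0 (equality of mixed partials for smooth f).
Similarly for dx ∧ dz and dy ∧ dz — all coefficients vanish. So d(df) = 0.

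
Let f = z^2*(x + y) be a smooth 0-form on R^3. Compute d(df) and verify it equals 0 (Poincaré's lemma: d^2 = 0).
d(df) = 0

Step 1: df = sum_i (∂f/∂x_i) dx_i = (z^2) dx + (z^2) dy + (2*z*(x + y)) dz.
Step 2: Apply d again. Using the 1-form formula, the coefficient of dx ∧ dy in d(df) is ∂^2 f/∂x ∂y - ∂^2 f/∂y ∂x = (0) - (0) = 0 (equality of mixed partials for smooth f).
Similarly for dx ∧ dz and dy ∧ dz — all coefficients vanish. So d(df) = 0.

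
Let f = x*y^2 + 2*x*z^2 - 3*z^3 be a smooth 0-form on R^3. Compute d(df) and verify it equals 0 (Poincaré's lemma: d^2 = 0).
d(df) = 0

Step 1: df = sum_i (∂f/∂x_i) dx_i = (y^2 + 2*z^2) dx + (2*x*y) dy + (z*(4*x - 9*z)) dz.
Step 2: Apply d again. Using the 1-form formula, the coefficient of dx ∧ dy in d(df) is ∂^2 f/∂x ∂y - ∂^2 f/∂y ∂x = (2*y) - (2*y) = 0 (equality of mixed partials for smooth f).
Similarly for dx ∧ dz and dy ∧ dz — all coefficients vanish. So d(df) = 0.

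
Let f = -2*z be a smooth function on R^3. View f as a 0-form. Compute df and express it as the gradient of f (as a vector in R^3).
df = (0) dx + (0) dy + (-2) dz; grad f = (0, 0, -2)

For a 0-form f, d f = (∂f/∂x) dx + (∂f/∂y) dy + (∂f/∂z) dz. The components of the vector representation are exactly the entries of grad f in Cartesian coordinates:
  ∂f/∂x = 0
  ∂f/∂y = 0
  ∂f/∂z = -2.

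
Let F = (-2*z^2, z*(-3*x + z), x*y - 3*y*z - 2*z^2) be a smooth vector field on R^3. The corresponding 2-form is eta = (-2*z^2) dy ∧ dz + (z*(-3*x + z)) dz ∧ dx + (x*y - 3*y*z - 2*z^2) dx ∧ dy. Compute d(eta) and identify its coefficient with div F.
d(eta) = (-3*y - 4*z) dx ∧ dy ∧ dz; div F = -3*y - 4*z

For a 2-form in R^3 of the form above, applying d gives a 3-form with coefficient ∂P/∂x + ∂Q/∂y + ∂R/∂z:
  ∂P/∂x = 0
  ∂Q/∂y = 0
  ∂R/∂z = -3*y - 4*z
Sum = -3*y - 4*z, which is exactly div F.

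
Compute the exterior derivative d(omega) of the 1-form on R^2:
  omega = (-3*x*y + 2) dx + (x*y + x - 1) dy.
d(omega) = (3*x + y + 1) dx ∧ dy

For a 1-form omega = sum_i f_i dx_i, the exterior derivative is
  d(omega) = sum_{i < j} (∂f_j/∂x_i - ∂f_i/∂x_j) dx_i ∧ dx_j.
  coefficient of dx ∧ dy: ∂f_2/∂x - ∂f_1/∂y = ∂(x*y + x - 1)/∂x - ∂(-3*x*y + 2)/∂y = 3*x + y + 1
Assembling: d(omega) = (3*x + y + 1) dx ∧ dy.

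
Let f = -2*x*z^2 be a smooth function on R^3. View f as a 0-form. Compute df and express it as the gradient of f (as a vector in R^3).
df = (-2*z^2) dx + (0) dy + (-4*x*z) dz; grad f = (-2*z^2, 0, -4*x*z)

For a 0-form f, d f = (∂f/∂x) dx + (∂f/∂y) dy + (∂f/∂z) dz. The components of the vector representation are exactly the entries of grad f in Cartesian coordinates:
  ∂f/∂x = -2*z^2
  ∂f/∂y = 0
  ∂f/∂z = -4*x*z.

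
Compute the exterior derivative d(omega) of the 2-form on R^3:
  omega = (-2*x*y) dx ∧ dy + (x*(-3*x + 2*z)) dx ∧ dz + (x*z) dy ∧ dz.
d(omega) = (z) dx ∧ dy ∧ dz

For a 2-form omega = sum_{i<j} g_{ij} dx_i ∧ dx_j, the exterior derivative is
  d(omega) = sum_{i<j} d(g_{ij}) ∧ dx_i ∧ dx_j = sum_{i<j, k} (∂g_{ij}/∂x_k) dx_k ∧ dx_i ∧ dx_j.
Expand each term, using dx_k ∧ dx_i ∧ dx_j = sgn(permutation) dx_{(a)} ∧ dx_{(b)} ∧ dx_{(c)} with (a < b < c) sorted:
  d(x*z) includes (∂/∂x)(x*z) dx = (z) dx, which multiplied by dy ∧ dz gives (z) dx ∧ dy ∧ dz
Collecting like 3-forms: d(omega) = (z) dx ∧ dy ∧ dz.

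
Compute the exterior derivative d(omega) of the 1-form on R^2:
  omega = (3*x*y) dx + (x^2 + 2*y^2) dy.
d(omega) = (-x) dx ∧ dy

For a 1-form omega = sum_i f_i dx_i, the exterior derivative is
  d(omega) = sum_{i < j} (∂f_j/∂x_i - ∂f_i/∂x_j) dx_i ∧ dx_j.
  coefficient of dx ∧ dy: ∂f_2/∂x - ∂f_1/∂y = ∂(x^2 + 2*y^2)/∂x - ∂(3*x*y)/∂y = -x
Assembling: d(omega) = (-x) dx ∧ dy.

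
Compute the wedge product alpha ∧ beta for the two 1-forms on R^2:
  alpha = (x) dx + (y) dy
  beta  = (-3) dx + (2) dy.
alpha ∧ beta = (2*x + 3*y) dx ∧ dy

Distribute the wedge, using dx_i ∧ dx_j = -dx_j ∧ dx_i and dx_i ∧ dx_i = 0. For each pair (i, j) with i < j, the coefficient of dx_i ∧ dx_j in alpha ∧ beta is (alpha_i * beta_j - alpha_j * beta_i). Collecting: alpha ∧ beta = (2*x + 3*y) dx ∧ dy.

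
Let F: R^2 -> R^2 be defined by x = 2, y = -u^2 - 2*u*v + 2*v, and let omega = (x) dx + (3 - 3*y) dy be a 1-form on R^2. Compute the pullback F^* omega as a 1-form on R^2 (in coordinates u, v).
F^* omega = (-6*u^3 - 18*u^2*v - 12*u*v^2 + 12*u*v - 6*u + 12*v^2 - 6*v) du + (-6*u^3 - 12*u^2*v + 6*u^2 + 24*u*v - 6*u - 12*v + 6) dv

Using F^*(f dg) = (f ∘ F) d(g ∘ F), substitute each coordinate x_i by F_i(u, v) in f_i, and replace dx_i by d F_i = (∂F_i/∂u) du + (∂F_i/∂v) dv.
  For the x component: f_1(F) = 2; d F_1 = (0) du + (0) dv
  For the y component: f_2(F) = 3*u^2 + 6*u*v - 6*v + 3; d F_2 = (-2*u - 2*v) du + (2 - 2*u) dv
Combining and collecting du, dv coefficients:
  coeff of du: -6*u^3 - 18*u^2*v - 12*u*v^2 + 12*u*v - 6*u + 12*v^2 - 6*v
  coeff of dv: -6*u^3 - 12*u^2*v + 6*u^2 + 24*u*v - 6*u - 12*v + 6
F^* omega = (-6*u^3 - 18*u^2*v - 12*u*v^2 + 12*u*v - 6*u + 12*v^2 - 6*v) du + (-6*u^3 - 12*u^2*v + 6*u^2 + 24*u*v - 6*u - 12*v + 6) dv.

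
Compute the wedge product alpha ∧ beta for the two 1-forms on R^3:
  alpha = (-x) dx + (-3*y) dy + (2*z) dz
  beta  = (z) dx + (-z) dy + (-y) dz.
alpha ∧ beta = (z*(x + 3*y)) dx ∧ dy + (x*y - 2*z^2) dx ∧ dz + (3*y^2 + 2*z^2) dy ∧ dz

Distribute the wedge, using dx_i ∧ dx_j = -dx_j ∧ dx_i and dx_i ∧ dx_i = 0. For each pair (i, j) with i < j, the coefficient of dx_i ∧ dx_j in alpha ∧ beta is (alpha_i * beta_j - alpha_j * beta_i). Collecting: alpha ∧ beta = (z*(x + 3*y)) dx ∧ dy + (x*y - 2*z^2) dx ∧ dz + (3*y^2 + 2*z^2) dy ∧ dz.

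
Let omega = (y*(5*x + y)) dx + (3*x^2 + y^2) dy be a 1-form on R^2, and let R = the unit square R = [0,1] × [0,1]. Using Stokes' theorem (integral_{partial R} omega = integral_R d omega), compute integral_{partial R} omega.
integral_(partial R) omega = -1/2

Stokes: integral_partial_R omega = integral_R d omega with d omega = (∂Q/∂x - ∂P/∂y) dx ∧ dy.
  ∂Q/∂x = 6*x
  ∂P/∂y = 5*x + 2*y
  integrand = ∂Q/∂x - ∂P/∂y = x - 2*y.
Integrating over R: integral_0^1 integral_0^1 (x - 2*y) dx dy = -1/2.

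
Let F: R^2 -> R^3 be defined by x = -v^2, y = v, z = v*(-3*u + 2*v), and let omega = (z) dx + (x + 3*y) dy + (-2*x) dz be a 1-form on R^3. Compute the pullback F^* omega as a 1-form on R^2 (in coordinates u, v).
F^* omega = (-6*v^3) du + (v*(4*v^2 - v + 3)) dv

Using F^*(f dg) = (f ∘ F) d(g ∘ F), substitute each coordinate x_i by F_i(u, v) in f_i, and replace dx_i by d F_i = (∂F_i/∂u) du + (∂F_i/∂v) dv.
  For the x component: f_1(F) = v*(-3*u + 2*v); d F_1 = (0) du + (-2*v) dv
  For the y component: f_2(F) = v*(3 - v); d F_2 = (0) du + (1) dv
  For the z component: f_3(F) = 2*v^2; d F_3 = (-3*v) du + (-3*u + 4*v) dv
Combining and collecting du, dv coefficients:
  coeff of du: -6*v^3
  coeff of dv: v*(4*v^2 - v + 3)
F^* omega = (-6*v^3) du + (v*(4*v^2 - v + 3)) dv.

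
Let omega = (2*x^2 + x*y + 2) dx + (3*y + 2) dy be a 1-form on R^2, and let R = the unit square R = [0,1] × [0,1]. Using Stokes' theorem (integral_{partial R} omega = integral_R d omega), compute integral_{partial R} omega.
integral_(partial R) omega = -1/2

Stokes: integral_partial_R omega = integral_R d omega with d omega = (∂Q/∂x - ∂P/∂y) dx ∧ dy.
  ∂Q/∂x = 0
  ∂P/∂y = x
  integrand = ∂Q/∂x - ∂P/∂y = -x.
Integrating over R: integral_0^1 integral_0^1 (-x) dx dy = -1/2.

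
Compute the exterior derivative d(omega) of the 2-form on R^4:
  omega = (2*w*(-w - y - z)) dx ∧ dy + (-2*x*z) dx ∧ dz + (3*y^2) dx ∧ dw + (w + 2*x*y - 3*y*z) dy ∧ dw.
d(omega) = (-2*w) dx ∧ dy ∧ dz + (-4*w - 6*y - 2*z) dx ∧ dy ∧ dw + (3*y) dy ∧ dz ∧ dw

For a 2-form omega = sum_{i<j} g_{ij} dx_i ∧ dx_j, the exterior derivative is
  d(omega) = sum_{i<j} d(g_{ij}) ∧ dx_i ∧ dx_j = sum_{i<j, k} (∂g_{ij}/∂x_k) dx_k ∧ dx_i ∧ dx_j.
Expand each term, using dx_k ∧ dx_i ∧ dx_j = sgn(permutation) dx_{(a)} ∧ dx_{(b)} ∧ dx_{(c)} with (a < b < c) sorted:
  d(2*w*(-w - y - z)) includes (∂/∂z)(2*w*(-w - y - z)) dz = (-2*w) dz, which multiplied by dx ∧ dy gives (-2*w) dx ∧ dy ∧ dz
  d(2*w*(-w - y - z)) includes (∂/∂w)(2*w*(-w - y - z)) dw = (-4*w - 2*y - 2*z) dw, which multiplied by dx ∧ dy gives (-4*w - 2*y - 2*z) dx ∧ dy ∧ dw
  d(3*y^2) includes (∂/∂y)(3*y^2) dy = (6*y) dy, which multiplied by dx ∧ dw gives (-6*y) dx ∧ dy ∧ dw
  d(w + 2*x*y - 3*y*z) includes (∂/∂x)(w + 2*x*y - 3*y*z) dx = (2*y) dx, which multiplied by dy ∧ dw gives (2*y) dx ∧ dy ∧ dw
  d(w + 2*x*y - 3*y*z) includes (∂/∂z)(w + 2*x*y - 3*y*z) dz = (-3*y) dz, which multiplied by dy ∧ dw gives (3*y) dy ∧ dz ∧ dw
Collecting like 3-forms: d(omega) = (-2*w) dx ∧ dy ∧ dz + (-4*w - 6*y - 2*z) dx ∧ dy ∧ dw + (3*y) dy ∧ dz ∧ dw.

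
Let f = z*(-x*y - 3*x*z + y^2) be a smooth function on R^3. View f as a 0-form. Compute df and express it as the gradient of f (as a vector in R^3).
df = (z*(-y - 3*z)) dx + (z*(-x + 2*y)) dy + (-x*y - 6*x*z + y^2) dz; grad f = (z*(-y - 3*z), z*(-x + 2*y), -x*y - 6*x*z + y^2)

For a 0-form f, d f = (∂f/∂x) dx + (∂f/∂y) dy + (∂f/∂z) dz. The components of the vector representation are exactly the entries of grad f in Cartesian coordinates:
  ∂f/∂x = z*(-y - 3*z)
  ∂f/∂y = z*(-x + 2*y)
  ∂f/∂z = -x*y - 6*x*z + y^2.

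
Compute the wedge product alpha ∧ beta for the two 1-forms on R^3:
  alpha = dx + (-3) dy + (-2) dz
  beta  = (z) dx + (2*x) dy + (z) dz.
alpha ∧ beta = (2*x + 3*z) dx ∧ dy + (3*z) dx ∧ dz + (4*x - 3*z) dy ∧ dz

Distribute the wedge, using dx_i ∧ dx_j = -dx_j ∧ dx_i and dx_i ∧ dx_i = 0. For each pair (i, j) with i < j, the coefficient of dx_i ∧ dx_j in alpha ∧ beta is (alpha_i * beta_j - alpha_j * beta_i). Collecting: alpha ∧ beta = (2*x + 3*z) dx ∧ dy + (3*z) dx ∧ dz + (4*x - 3*z) dy ∧ dz.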